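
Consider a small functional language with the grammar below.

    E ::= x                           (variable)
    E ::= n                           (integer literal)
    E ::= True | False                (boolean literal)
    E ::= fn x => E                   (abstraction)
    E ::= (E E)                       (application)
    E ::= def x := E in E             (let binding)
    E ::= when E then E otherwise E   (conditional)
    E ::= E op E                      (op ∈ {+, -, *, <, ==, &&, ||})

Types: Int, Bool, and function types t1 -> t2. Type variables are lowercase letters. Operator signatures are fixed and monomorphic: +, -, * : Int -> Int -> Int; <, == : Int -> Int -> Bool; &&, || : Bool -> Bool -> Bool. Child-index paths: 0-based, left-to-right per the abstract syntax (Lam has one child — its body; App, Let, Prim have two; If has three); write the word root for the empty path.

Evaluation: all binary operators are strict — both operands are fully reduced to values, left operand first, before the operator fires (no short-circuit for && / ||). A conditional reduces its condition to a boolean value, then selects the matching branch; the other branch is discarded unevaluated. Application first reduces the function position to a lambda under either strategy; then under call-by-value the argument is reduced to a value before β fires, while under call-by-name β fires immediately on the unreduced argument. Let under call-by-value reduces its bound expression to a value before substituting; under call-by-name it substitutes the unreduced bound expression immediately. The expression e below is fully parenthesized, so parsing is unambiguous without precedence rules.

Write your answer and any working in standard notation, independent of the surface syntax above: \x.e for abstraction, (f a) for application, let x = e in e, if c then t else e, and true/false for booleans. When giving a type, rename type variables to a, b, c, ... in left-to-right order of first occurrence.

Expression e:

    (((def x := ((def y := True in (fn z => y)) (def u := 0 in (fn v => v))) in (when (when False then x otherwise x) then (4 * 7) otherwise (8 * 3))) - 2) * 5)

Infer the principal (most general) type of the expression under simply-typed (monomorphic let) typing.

Answer: Int

Trace:
let y : Bool
y : Bool
\z._ : a -> Bool
let u : Int
v : b
\v._ : b -> b
  unify a -> Bool ~ (b -> b) -> c
  unify a ~ b -> b
  unify Bool ~ c
_ _ : Bool
let x : Bool
  unify Bool ~ Bool
x : Bool
x : Bool
  unify Bool ~ Bool
  unify Bool ~ Bool
  unify Int ~ Int
  unify Int ~ Int
  unify Int ~ Int
  unify Int ~ Int
  unify Int ~ Int
  unify Int ~ Int
  unify Int ~ Int
  unify Int ~ Int
  unify Int ~ Int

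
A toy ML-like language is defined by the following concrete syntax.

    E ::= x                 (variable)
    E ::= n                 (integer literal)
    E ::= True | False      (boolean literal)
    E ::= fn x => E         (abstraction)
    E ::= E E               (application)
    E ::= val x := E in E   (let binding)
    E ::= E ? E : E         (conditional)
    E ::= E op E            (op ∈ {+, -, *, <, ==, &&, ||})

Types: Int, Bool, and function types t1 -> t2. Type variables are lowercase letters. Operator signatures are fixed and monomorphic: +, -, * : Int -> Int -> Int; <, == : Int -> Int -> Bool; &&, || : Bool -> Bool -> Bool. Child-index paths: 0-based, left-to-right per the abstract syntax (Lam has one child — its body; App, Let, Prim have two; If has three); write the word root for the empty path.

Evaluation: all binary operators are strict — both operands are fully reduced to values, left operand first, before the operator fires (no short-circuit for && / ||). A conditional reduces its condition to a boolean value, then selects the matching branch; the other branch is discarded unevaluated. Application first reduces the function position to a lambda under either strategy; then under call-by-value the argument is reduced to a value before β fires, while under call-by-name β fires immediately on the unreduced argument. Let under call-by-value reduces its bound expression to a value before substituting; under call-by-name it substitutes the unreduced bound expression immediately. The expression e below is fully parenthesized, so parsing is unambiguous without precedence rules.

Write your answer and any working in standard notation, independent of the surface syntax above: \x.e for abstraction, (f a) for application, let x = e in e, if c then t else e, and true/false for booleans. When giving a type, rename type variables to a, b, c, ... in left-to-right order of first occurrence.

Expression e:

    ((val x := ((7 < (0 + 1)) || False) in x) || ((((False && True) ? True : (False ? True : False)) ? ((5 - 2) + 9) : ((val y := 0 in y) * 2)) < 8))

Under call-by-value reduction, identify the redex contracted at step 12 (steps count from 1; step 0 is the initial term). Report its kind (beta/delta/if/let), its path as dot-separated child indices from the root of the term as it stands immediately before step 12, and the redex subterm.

Answer: delta at root : (false || true)

Trace:
step 0: ((let x = ((7 < (0 + 1)) || false) in x) || ((if (if (false && true) then true else (if false then true else false)) then ((5 - 2) + 9) else ((let y = 0 in y) * 2)) < 8))
step 1: [delta@0.0.0.1] ((let x = ((7 < 1) || false) in x) || ((if (if (false && true) then true else (if false then true else false)) then ((5 - 2) + 9) else ((let y = 0 in y) * 2)) < 8))
step 2: [delta@0.0.0] ((let x = (false || false) in x) || ((if (if (false && true) then true else (if false then true else false)) then ((5 - 2) + 9) else ((let y = 0 in y) * 2)) < 8))
step 3: [delta@0.0] ((let x = false in x) || ((if (if (false && true) then true else (if false then true else false)) then ((5 - 2) + 9) else ((let y = 0 in y) * 2)) < 8))
step 4: [let@0] (false || ((if (if (false && true) then true else (if false then true else false)) then ((5 - 2) + 9) else ((let y = 0 in y) * 2)) < 8))
step 5: [delta@1.0.0.0] (false || ((if (if false then true else (if false then true else false)) then ((5 - 2) + 9) else ((let y = 0 in y) * 2)) < 8))
step 6: [if@1.0.0] (false || ((if (if false then true else false) then ((5 - 2) + 9) else ((let y = 0 in y) * 2)) < 8))
step 7: [if@1.0.0] (false || ((if false then ((5 - 2) + 9) else ((let y = 0 in y) * 2)) < 8))
step 8: [if@1.0] (false || (((let y = 0 in y) * 2) < 8))
step 9: [let@1.0.0] (false || ((0 * 2) < 8))
step 10: [delta@1.0] (false || (0 < 8))
step 11: [delta@1] (false || true)
step 12: [delta@root] true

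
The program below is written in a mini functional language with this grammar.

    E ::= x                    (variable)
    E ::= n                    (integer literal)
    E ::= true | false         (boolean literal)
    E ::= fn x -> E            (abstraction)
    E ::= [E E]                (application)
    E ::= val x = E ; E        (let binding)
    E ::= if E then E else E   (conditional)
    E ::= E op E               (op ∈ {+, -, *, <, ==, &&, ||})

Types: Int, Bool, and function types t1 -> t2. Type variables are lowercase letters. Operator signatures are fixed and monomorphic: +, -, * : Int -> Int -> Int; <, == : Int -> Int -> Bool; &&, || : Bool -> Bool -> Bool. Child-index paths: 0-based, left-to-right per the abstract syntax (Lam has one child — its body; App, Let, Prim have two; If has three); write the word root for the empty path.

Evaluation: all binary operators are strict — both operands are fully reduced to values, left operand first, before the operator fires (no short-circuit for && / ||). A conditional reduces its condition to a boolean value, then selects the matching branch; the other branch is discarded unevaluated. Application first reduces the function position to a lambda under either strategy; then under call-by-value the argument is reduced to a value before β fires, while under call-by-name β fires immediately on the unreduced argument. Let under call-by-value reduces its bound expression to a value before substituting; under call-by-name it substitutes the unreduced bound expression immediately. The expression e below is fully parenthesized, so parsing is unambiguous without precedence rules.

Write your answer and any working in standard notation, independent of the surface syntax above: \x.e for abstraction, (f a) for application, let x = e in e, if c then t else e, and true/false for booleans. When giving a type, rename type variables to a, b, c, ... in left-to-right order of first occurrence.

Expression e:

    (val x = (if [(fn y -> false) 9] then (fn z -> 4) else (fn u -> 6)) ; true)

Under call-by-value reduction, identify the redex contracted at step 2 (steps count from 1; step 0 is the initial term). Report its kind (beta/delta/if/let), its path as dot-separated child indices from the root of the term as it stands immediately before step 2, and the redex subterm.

Working:
step 0: (let x = (if ((\y.false) 9) then (\z.4) else (\u.6)) in true)
step 1: [beta@0.0] (let x = (if false then (\z.4) else (\u.6)) in true)
step 2: [if@0] (let x = (\u.6) in true)

Answer: if at 0 : (if false then (\z.4) else (\u.6))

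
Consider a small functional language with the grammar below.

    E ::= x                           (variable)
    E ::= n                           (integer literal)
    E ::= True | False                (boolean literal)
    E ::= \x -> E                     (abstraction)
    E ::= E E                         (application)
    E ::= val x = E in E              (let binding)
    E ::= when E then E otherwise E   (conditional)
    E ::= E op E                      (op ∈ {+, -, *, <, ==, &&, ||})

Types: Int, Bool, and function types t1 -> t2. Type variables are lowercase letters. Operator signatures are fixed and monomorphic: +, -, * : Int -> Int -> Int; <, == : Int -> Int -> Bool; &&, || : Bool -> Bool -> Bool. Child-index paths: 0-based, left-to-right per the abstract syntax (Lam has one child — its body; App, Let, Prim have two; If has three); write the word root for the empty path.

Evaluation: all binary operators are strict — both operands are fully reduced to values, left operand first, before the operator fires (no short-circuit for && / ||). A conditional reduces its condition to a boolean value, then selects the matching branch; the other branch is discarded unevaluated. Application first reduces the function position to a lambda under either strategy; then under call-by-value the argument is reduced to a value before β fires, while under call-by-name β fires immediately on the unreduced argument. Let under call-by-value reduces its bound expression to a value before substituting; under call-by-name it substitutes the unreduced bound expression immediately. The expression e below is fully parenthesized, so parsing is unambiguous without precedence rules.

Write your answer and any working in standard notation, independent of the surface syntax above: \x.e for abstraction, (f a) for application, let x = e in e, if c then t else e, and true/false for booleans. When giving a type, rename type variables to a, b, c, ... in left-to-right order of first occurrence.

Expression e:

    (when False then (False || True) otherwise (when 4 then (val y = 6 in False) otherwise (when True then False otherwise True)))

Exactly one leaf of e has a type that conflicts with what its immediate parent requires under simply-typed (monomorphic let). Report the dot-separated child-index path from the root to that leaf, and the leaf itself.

Trace:
  unify Bool ~ Bool
  unify Bool ~ Bool
  unify Bool ~ Bool
  unify Int ~ Bool
  FAIL: mismatch Int ~ Bool

Answer: 2.0 : 4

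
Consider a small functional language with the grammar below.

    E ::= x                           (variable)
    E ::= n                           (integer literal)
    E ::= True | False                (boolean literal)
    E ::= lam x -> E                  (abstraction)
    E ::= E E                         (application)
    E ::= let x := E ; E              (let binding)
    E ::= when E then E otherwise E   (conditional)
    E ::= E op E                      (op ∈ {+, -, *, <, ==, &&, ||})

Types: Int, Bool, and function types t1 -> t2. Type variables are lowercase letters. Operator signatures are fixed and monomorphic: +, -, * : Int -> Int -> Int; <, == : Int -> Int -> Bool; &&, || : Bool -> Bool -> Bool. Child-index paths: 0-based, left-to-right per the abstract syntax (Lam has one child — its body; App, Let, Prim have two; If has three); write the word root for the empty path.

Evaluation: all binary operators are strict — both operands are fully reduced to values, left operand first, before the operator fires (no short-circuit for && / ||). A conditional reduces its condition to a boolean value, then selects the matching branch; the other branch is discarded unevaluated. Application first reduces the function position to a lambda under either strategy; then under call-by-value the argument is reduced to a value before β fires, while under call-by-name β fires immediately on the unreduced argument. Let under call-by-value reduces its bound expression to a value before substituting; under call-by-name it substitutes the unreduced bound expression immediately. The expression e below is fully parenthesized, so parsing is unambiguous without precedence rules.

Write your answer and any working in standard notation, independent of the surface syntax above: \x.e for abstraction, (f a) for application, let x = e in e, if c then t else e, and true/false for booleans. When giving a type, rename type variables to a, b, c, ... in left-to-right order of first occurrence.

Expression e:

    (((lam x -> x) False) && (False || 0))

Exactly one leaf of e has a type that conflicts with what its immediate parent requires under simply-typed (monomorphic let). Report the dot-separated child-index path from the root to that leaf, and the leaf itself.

Trace:
x : a
\x._ : a -> a
  unify a -> a ~ Bool -> b
  unify a ~ Bool
  unify Bool ~ b
_ _ : Bool
  unify Bool ~ Bool
  unify Bool ~ Bool
  unify Int ~ Bool
  FAIL: mismatch Int ~ Bool

Answer: 1.1 : 0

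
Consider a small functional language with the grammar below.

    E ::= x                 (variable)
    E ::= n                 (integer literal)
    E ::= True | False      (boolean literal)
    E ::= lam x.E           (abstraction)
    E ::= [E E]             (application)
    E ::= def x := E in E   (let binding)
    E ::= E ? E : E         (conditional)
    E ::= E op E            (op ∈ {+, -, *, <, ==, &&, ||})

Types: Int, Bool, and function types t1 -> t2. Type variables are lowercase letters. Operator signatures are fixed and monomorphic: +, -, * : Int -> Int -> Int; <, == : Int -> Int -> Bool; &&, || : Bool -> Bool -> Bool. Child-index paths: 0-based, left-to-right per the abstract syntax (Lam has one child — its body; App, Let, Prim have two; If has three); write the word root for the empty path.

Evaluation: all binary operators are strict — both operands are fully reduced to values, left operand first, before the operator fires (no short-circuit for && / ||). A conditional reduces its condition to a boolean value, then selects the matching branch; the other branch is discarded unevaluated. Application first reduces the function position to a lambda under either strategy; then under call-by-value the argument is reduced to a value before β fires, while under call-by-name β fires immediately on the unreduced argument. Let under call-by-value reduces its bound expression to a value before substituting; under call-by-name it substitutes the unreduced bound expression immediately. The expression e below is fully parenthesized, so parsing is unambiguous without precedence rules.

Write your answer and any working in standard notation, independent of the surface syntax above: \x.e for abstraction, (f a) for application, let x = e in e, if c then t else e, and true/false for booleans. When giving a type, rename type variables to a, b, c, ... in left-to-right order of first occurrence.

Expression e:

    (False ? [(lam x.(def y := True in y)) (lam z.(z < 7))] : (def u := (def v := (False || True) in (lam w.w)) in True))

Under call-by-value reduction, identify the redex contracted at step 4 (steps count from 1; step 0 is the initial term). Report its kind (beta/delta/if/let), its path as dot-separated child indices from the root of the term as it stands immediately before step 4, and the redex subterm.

Answer: let at root : (let u = (\w.w) in true)

Working:
step 0: (if false then ((\x.(let y = true in y)) (\z.(z < 7))) else (let u = (let v = (false || true) in (\w.w)) in true))
step 1: [if@root] (let u = (let v = (false || true) in (\w.w)) in true)
step 2: [delta@0.0] (let u = (let v = true in (\w.w)) in true)
step 3: [let@0] (let u = (\w.w) in true)
step 4: [let@root] true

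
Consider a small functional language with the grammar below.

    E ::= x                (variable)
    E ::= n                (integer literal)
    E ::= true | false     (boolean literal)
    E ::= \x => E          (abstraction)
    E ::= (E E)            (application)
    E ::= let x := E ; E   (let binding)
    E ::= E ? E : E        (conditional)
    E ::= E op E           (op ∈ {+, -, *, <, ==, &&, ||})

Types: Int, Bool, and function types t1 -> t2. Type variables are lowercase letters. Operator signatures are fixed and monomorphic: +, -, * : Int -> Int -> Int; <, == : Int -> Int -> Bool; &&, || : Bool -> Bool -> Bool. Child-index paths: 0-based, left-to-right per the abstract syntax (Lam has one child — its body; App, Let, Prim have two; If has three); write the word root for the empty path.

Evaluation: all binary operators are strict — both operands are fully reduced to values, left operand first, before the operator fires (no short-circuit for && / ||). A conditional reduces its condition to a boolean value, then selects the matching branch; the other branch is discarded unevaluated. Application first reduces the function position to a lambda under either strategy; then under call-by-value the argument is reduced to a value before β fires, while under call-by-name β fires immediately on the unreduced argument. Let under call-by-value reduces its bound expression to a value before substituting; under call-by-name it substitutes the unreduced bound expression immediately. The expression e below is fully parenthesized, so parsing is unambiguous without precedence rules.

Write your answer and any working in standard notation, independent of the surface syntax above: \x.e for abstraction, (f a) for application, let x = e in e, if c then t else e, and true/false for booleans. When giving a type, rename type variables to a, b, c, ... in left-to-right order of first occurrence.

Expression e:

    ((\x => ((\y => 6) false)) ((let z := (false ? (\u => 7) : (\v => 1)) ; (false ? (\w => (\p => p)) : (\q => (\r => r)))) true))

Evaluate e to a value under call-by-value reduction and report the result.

Answer: 6

Derivation:
step 0: ((\x.((\y.6) false)) ((let z = (if false then (\u.7) else (\v.1)) in (if false then (\w.(\p.p)) else (\q.(\r.r)))) true))
step 1: [if@1.0.0] ((\x.((\y.6) false)) ((let z = (\v.1) in (if false then (\w.(\p.p)) else (\q.(\r.r)))) true))
step 2: [let@1.0] ((\x.((\y.6) false)) ((if false then (\w.(\p.p)) else (\q.(\r.r))) true))
step 3: [if@1.0] ((\x.((\y.6) false)) ((\q.(\r.r)) true))
step 4: [beta@1] ((\x.((\y.6) false)) (\r.r))
step 5: [beta@root] ((\y.6) false)
step 6: [beta@root] 6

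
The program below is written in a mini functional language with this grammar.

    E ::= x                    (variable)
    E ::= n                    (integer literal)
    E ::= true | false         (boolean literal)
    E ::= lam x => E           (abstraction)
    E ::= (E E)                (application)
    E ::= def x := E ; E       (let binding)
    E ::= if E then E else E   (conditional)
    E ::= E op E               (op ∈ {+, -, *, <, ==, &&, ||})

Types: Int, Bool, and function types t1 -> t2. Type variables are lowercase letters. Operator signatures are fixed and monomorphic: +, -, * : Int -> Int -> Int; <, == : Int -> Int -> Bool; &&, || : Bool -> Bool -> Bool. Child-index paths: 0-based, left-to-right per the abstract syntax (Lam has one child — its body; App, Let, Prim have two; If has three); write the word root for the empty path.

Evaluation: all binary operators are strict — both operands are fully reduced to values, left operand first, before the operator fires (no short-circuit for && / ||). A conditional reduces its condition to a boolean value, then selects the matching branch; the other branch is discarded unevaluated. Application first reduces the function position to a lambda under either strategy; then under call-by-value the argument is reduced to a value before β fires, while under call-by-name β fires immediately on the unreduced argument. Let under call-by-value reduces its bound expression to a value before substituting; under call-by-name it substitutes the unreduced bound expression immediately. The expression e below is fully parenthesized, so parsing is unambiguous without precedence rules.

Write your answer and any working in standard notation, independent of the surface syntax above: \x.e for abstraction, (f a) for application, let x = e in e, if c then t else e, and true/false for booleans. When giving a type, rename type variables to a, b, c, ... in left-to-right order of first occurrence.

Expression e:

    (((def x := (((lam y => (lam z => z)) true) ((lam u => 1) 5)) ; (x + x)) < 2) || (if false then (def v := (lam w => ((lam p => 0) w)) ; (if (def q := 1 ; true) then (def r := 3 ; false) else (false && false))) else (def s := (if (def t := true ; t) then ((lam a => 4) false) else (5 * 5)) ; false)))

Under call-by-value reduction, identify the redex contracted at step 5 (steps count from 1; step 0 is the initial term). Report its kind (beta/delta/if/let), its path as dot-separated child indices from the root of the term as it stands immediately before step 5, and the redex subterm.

Trace:
step 0: (((let x = (((\y.(\z.z)) true) ((\u.1) 5)) in (x + x)) < 2) || (if false then (let v = (\w.((\p.0) w)) in (if (let q = 1 in true) then (let r = 3 in false) else (false && false))) else (let s = (if (let t = true in t) then ((\a.4) false) else (5 * 5)) in false)))
step 1: [beta@0.0.0.0] (((let x = ((\z.z) ((\u.1) 5)) in (x + x)) < 2) || (if false then (let v = (\w.((\p.0) w)) in (if (let q = 1 in true) then (let r = 3 in false) else (false && false))) else (let s = (if (let t = true in t) then ((\a.4) false) else (5 * 5)) in false)))
step 2: [beta@0.0.0.1] (((let x = ((\z.z) 1) in (x + x)) < 2) || (if false then (let v = (\w.((\p.0) w)) in (if (let q = 1 in true) then (let r = 3 in false) else (false && false))) else (let s = (if (let t = true in t) then ((\a.4) false) else (5 * 5)) in false)))
step 3: [beta@0.0.0] (((let x = 1 in (x + x)) < 2) || (if false then (let v = (\w.((\p.0) w)) in (if (let q = 1 in true) then (let r = 3 in false) else (false && false))) else (let s = (if (let t = true in t) then ((\a.4) false) else (5 * 5)) in false)))
step 4: [let@0.0] (((1 + 1) < 2) || (if false then (let v = (\w.((\p.0) w)) in (if (let q = 1 in true) then (let r = 3 in false) else (false && false))) else (let s = (if (let t = true in t) then ((\a.4) false) else (5 * 5)) in false)))
step 5: [delta@0.0] ((2 < 2) || (if false then (let v = (\w.((\p.0) w)) in (if (let q = 1 in true) then (let r = 3 in false) else (false && false))) else (let s = (if (let t = true in t) then ((\a.4) false) else (5 * 5)) in false)))

Answer: delta at 0.0 : (1 + 1)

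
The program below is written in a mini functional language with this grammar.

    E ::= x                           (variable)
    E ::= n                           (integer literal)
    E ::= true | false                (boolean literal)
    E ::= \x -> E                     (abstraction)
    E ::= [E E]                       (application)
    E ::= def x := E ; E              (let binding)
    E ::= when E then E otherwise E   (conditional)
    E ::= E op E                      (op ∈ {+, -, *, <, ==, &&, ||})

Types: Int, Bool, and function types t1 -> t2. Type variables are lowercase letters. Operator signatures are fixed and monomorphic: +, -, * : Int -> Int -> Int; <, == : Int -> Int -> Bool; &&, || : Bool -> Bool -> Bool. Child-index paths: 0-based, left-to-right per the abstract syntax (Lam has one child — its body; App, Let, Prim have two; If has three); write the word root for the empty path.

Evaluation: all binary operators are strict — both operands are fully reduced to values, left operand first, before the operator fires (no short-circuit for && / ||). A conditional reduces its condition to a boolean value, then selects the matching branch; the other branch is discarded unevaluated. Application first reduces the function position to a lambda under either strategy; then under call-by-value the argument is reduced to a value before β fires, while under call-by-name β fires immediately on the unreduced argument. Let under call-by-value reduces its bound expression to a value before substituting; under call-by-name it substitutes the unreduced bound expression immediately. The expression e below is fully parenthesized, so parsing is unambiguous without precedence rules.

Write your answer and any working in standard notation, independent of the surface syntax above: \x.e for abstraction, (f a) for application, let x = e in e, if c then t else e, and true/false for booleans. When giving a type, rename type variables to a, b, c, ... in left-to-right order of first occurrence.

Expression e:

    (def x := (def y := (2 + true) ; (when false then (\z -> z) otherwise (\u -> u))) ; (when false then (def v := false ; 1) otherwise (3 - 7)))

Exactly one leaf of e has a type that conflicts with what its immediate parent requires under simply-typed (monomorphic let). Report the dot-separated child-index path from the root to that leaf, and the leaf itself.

Answer: 0.0.1 : true

Derivation:
  unify Int ~ Int
  unify Bool ~ Int
  FAIL: mismatch Bool ~ Int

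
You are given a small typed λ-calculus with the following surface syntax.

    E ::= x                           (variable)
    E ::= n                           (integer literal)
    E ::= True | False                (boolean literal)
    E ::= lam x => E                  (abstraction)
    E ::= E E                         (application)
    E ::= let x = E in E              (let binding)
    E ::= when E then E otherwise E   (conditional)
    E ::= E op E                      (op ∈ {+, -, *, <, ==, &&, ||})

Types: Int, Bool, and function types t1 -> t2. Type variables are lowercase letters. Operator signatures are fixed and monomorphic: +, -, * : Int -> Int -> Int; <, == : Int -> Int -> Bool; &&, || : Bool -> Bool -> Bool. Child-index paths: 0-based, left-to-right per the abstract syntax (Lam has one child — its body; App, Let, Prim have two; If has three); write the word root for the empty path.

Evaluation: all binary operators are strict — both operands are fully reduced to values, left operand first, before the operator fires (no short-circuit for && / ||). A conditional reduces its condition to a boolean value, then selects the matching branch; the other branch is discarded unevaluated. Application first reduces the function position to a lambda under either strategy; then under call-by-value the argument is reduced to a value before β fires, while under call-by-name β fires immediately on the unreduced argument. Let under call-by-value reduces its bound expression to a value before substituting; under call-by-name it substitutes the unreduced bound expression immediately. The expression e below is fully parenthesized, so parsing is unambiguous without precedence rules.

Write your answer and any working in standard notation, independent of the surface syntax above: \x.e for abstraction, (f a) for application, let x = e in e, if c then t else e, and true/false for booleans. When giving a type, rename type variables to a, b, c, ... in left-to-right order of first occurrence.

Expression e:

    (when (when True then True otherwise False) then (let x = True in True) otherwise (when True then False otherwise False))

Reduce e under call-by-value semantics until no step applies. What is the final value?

Answer: true

Trace:
step 0: (if (if true then true else false) then (let x = true in true) else (if true then false else false))
step 1: [if@0] (if true then (let x = true in true) else (if true then false else false))
step 2: [if@root] (let x = true in true)
step 3: [let@root] true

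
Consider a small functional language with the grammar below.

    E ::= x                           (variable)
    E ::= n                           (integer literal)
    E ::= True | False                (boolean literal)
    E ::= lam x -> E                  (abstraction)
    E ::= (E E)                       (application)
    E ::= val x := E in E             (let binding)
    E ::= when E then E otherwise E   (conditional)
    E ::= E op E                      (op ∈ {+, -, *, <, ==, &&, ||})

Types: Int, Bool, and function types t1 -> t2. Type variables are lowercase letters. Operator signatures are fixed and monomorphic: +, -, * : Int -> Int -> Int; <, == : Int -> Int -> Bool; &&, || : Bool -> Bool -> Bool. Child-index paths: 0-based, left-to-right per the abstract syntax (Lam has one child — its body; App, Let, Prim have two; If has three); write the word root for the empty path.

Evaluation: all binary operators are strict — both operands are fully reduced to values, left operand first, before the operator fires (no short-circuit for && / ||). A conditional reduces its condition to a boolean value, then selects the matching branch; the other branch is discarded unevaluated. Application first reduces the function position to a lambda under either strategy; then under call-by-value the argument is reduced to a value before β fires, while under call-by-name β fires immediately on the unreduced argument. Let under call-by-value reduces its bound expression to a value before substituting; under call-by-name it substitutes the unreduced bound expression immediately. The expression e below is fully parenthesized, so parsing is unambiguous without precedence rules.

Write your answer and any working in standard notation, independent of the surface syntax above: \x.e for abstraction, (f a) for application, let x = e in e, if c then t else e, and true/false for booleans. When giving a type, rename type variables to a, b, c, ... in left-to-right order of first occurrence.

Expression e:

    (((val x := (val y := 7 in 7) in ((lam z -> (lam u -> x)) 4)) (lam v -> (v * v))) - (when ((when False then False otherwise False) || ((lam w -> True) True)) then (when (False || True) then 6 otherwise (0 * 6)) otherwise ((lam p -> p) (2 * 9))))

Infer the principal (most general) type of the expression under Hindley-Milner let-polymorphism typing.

Trace:
let y : Int
let x : Int
x : Int
\u._ : b -> Int
\z._ : a -> b -> Int
  unify a -> b -> Int ~ Int -> c
  unify a ~ Int
  unify b -> Int ~ c
_ _ : b -> Int
v : d
  unify d ~ Int
v : Int
  unify Int ~ Int
\v._ : Int -> Int
  unify b -> Int ~ (Int -> Int) -> e
  unify b ~ Int -> Int
  unify Int ~ e
_ _ : Int
  unify Int ~ Int
  unify Bool ~ Bool
  unify Bool ~ Bool
  unify Bool ~ Bool
\w._ : f -> Bool
  unify f -> Bool ~ Bool -> g
  unify f ~ Bool
  unify Bool ~ g
_ _ : Bool
  unify Bool ~ Bool
  unify Bool ~ Bool
  unify Bool ~ Bool
  unify Bool ~ Bool
  unify Bool ~ Bool
  unify Int ~ Int
  unify Int ~ Int
  unify Int ~ Int
p : h
\p._ : h -> h
  unify Int ~ Int
  unify Int ~ Int
  unify h -> h ~ Int -> i
  unify h ~ Int
  unify Int ~ i
_ _ : Int
  unify Int ~ Int
  unify Int ~ Int

Answer: Int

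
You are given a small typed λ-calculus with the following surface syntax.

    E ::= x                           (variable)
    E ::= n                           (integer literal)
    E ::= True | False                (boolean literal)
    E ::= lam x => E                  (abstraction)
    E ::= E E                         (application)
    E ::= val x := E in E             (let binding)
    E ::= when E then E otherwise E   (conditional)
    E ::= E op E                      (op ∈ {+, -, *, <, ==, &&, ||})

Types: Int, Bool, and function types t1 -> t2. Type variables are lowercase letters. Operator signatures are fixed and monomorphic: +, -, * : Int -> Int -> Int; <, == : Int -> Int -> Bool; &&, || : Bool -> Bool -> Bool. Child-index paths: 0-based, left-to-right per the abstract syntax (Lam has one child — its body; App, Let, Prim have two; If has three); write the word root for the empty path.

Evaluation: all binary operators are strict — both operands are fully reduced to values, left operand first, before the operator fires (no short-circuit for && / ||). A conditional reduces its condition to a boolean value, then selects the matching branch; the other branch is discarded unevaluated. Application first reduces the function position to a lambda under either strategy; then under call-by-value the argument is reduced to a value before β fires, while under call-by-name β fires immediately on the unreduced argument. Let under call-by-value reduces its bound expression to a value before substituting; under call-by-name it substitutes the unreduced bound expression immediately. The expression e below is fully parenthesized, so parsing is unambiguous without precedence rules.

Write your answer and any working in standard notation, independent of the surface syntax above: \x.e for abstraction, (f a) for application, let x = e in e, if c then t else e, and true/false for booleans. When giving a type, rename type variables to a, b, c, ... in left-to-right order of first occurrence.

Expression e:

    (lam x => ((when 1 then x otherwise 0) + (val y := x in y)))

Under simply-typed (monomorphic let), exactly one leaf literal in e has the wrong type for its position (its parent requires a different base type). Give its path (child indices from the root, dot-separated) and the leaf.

Answer: 0.0.0 : 1

Working:
  unify Int ~ Bool
  FAIL: mismatch Int ~ Bool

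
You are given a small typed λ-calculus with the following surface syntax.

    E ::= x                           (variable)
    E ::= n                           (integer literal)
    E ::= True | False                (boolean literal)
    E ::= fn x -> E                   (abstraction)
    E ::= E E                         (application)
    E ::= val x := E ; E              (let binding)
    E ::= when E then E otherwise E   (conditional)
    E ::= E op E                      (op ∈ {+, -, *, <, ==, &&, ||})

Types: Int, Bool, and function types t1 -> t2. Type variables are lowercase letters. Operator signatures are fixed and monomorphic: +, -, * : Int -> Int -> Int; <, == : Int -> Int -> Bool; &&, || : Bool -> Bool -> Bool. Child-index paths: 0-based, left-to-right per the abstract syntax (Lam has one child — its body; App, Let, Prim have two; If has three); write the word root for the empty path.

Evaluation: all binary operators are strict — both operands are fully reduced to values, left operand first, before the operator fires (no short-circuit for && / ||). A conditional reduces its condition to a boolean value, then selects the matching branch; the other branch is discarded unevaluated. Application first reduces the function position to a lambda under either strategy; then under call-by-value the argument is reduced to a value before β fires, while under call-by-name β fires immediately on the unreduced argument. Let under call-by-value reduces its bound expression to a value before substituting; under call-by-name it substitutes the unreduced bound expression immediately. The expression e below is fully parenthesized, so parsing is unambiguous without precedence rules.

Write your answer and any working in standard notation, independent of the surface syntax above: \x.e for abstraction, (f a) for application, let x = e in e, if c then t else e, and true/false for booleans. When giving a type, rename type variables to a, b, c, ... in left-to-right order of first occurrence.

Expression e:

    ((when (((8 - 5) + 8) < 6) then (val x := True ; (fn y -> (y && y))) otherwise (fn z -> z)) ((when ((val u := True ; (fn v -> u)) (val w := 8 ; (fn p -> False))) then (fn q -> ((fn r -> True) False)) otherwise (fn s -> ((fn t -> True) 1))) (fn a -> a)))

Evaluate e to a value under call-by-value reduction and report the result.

Answer: true

Derivation:
step 0: ((if (((8 - 5) + 8) < 6) then (let x = true in (\y.(y && y))) else (\z.z)) ((if ((let u = true in (\v.u)) (let w = 8 in (\p.false))) then (\q.((\r.true) false)) else (\s.((\t.true) 1))) (\a.a)))
step 1: [delta@0.0.0.0] ((if ((3 + 8) < 6) then (let x = true in (\y.(y && y))) else (\z.z)) ((if ((let u = true in (\v.u)) (let w = 8 in (\p.false))) then (\q.((\r.true) false)) else (\s.((\t.true) 1))) (\a.a)))
step 2: [delta@0.0.0] ((if (11 < 6) then (let x = true in (\y.(y && y))) else (\z.z)) ((if ((let u = true in (\v.u)) (let w = 8 in (\p.false))) then (\q.((\r.true) false)) else (\s.((\t.true) 1))) (\a.a)))
step 3: [delta@0.0] ((if false then (let x = true in (\y.(y && y))) else (\z.z)) ((if ((let u = true in (\v.u)) (let w = 8 in (\p.false))) then (\q.((\r.true) false)) else (\s.((\t.true) 1))) (\a.a)))
step 4: [if@0] ((\z.z) ((if ((let u = true in (\v.u)) (let w = 8 in (\p.false))) then (\q.((\r.true) false)) else (\s.((\t.true) 1))) (\a.a)))
step 5: [let@1.0.0.0] ((\z.z) ((if ((\v.true) (let w = 8 in (\p.false))) then (\q.((\r.true) false)) else (\s.((\t.true) 1))) (\a.a)))
step 6: [let@1.0.0.1] ((\z.z) ((if ((\v.true) (\p.false)) then (\q.((\r.true) false)) else (\s.((\t.true) 1))) (\a.a)))
step 7: [beta@1.0.0] ((\z.z) ((if true then (\q.((\r.true) false)) else (\s.((\t.true) 1))) (\a.a)))
step 8: [if@1.0] ((\z.z) ((\q.((\r.true) false)) (\a.a)))
step 9: [beta@1] ((\z.z) ((\r.true) false))
step 10: [beta@1] ((\z.z) true)
step 11: [beta@root] true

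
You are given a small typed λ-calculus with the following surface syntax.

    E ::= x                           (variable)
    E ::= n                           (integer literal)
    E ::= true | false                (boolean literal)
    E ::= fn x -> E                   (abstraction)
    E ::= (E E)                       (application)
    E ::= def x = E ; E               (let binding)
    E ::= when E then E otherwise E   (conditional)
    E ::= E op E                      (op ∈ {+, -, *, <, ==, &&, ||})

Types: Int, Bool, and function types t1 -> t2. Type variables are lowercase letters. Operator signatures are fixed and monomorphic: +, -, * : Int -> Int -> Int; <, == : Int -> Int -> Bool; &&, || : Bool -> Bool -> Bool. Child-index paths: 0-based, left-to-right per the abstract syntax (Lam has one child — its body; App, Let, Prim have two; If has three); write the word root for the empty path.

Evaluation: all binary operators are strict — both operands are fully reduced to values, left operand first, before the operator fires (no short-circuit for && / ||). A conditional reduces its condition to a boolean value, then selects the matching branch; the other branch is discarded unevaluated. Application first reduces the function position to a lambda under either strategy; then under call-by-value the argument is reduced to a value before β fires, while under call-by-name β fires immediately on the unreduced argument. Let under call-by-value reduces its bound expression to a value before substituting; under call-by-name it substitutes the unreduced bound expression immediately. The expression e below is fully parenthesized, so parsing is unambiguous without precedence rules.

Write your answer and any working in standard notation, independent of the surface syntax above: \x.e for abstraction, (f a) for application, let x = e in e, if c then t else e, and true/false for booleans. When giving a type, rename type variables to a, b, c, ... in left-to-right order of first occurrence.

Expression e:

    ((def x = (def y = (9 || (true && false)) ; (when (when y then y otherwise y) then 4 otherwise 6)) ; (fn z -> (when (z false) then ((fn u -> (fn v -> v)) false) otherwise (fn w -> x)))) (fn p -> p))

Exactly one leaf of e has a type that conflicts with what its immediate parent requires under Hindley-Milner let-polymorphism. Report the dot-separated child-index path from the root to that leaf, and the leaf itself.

Answer: 0.0.0.0 : 9

Working:
  unify Int ~ Bool
  FAIL: mismatch Int ~ Bool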